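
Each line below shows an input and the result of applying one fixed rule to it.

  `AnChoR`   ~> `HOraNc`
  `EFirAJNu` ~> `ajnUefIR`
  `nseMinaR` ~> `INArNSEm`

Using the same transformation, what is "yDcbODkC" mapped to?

Rule — flip the case of every letter, then swap the front and back halves of the string.
Working it through for "yDcbODkC": intermediate "YdCBodKc", final "odKcYdCB".
(Check on "EFirAJNu": → "efIRajnU" → "ajnUefIR" ✓)

odKcYdCB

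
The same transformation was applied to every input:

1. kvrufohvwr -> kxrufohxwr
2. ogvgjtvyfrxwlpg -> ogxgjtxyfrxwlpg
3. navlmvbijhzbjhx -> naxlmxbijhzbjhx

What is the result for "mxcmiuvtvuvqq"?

Looking at the pairs, the operation is to replace every "v" with "x".
For "mxcmiuvtvuvqq" the result is "mxcmiuxtxuxqq".

mxcmiuxtxuxqq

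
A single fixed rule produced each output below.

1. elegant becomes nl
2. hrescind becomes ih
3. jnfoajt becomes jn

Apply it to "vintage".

Rule — move the first 3 characters to the end (rotate left by 3), then keep one character in every 3, starting at position 3 (positions 3rd, 6th, 9th, ...).
Working it through for "vintage": intermediate "tagevin", final "gi".

gi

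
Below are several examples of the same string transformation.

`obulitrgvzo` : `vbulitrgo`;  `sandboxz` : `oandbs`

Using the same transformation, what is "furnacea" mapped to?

curnaf

Rule — delete the last 2 characters, then swap the first and last characters.
Starting from "furnacea": after the first operation, "furnac"; after the second, "curnaf".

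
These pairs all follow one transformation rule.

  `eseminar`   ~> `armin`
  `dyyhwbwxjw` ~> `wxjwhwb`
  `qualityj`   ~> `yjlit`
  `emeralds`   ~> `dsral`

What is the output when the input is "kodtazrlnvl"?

Rule — delete the first 3 characters, then move the first 3 characters to the end (rotate left by 3).
"kodtazrlnvl" → "tazrlnvl" → "rlnvltaz".
(Check on "dyyhwbwxjw": → "hwbwxjw" → "wxjwhwb" ✓)

rlnvltaz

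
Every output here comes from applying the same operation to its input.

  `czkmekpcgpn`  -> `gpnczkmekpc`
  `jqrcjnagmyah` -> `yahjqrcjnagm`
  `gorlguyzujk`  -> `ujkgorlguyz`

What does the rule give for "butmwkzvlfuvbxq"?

Looking at the pairs, the operation is to move the last 3 characters to the front (rotate right by 3).
Applying that to "butmwkzvlfuvbxq" gives "bxqbutmwkzvlfuv".

bxqbutmwkzvlfuv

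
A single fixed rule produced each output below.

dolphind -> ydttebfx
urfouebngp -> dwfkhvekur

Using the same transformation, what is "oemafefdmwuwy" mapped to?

Each output is the input with this applied: move the last 3 characters to the front (rotate right by 3), then shift every letter 10 places backward in the alphabet (wrapping around).
Applying both steps to "oemafefdmwuwy": "uwyoemafefdmw", then "kmoeucqvuvtcm".

kmoeucqvuvtcm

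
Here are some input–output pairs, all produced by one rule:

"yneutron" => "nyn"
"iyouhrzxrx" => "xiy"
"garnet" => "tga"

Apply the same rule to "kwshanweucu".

Looking at the pairs, the operation is to move the last character to the front, then keep only the first 3 characters.
Working it through for "kwshanweucu": intermediate "ukwshanweuc", final "ukw".

ukw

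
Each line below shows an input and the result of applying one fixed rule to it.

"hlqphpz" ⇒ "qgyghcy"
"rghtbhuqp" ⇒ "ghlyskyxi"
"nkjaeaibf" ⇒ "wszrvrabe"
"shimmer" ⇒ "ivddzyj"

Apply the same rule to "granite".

Each output is the input with this applied: reverse the string, then shift every letter 9 places backward in the alphabet (wrapping around).
For "granite", step one produces "etinarg"; step two turns that into "vkzerix".

vkzerix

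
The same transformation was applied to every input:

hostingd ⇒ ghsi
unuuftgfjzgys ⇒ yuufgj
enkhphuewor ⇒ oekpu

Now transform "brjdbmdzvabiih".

ibjbdvb

The transformation: move the last 3 characters to the front (rotate right by 3), then keep every other character starting from the second (positions 2nd, 4th, 6th, ...).
Applying that to "brjdbmdzvabiih" gives "ibjbdvb".
(Check on "enkhphuewor": → "worenkhphue" → "oekpu" ✓)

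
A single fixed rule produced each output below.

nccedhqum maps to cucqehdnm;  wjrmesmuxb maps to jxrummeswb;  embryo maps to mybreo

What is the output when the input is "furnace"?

ucranfe

What's happening: take characters alternately from the front and the back (1st, last, 2nd, 2nd-last, ...), then move the first 2 characters to the end (rotate left by 2).
Applying both steps to "furnace": "feucran", then "ucranfe".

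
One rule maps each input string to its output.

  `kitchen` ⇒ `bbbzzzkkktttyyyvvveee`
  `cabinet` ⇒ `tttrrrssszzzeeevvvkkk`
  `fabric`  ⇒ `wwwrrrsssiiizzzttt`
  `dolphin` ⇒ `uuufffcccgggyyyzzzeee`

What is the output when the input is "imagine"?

Looking at the pairs, the operation is to repeat every character 3 times, then shift every letter 9 places backward in the alphabet (wrapping around).
"imagine" → "zzzdddrrrxxxzzzeeevvv".
(Check on "kitchen": → "kkkiiitttccchhheeennn" → "bbbzzzkkktttyyyvvveee" ✓)

zzzdddrrrxxxzzzeeevvv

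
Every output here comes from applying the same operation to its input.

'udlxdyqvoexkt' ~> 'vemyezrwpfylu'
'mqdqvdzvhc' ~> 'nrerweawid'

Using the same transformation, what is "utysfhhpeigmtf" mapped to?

vuztgiiqfjhnug

Looking at the pairs, the operation is to shift every letter 1 place forward in the alphabet (wrapping around).
Doing the same to "utysfhhpeigmtf": "vuztgiiqfjhnug".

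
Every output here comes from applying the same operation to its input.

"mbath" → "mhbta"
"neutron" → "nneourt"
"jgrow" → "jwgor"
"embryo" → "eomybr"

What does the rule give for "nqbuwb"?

The rule is to take characters alternately from the front and the back (1st, last, 2nd, 2nd-last, ...).
So "nqbuwb" becomes "nbqwbu".

nbqwbu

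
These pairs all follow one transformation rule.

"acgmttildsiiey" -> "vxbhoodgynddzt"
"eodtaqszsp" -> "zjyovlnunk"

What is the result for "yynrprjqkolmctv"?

In each case the input is transformed by: shift every letter 5 places backward in the alphabet (wrapping around).
On "yynrprjqkolmctv" that produces "ttimkmelfjghxoq".

ttimkmelfjghxoq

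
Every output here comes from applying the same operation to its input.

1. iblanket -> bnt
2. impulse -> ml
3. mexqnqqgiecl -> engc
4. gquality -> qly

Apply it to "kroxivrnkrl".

The rule is to keep one character in every 3, starting at position 2 (positions 2nd, 5th, 8th, ...).
On "kroxivrnkrl" that produces "rinl".

rinl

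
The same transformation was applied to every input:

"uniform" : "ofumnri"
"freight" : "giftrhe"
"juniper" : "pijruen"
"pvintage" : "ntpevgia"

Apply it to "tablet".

blttae

What's happening: take characters alternately from the front and the back (1st, last, 2nd, 2nd-last, ...), then move the last 2 characters to the front (rotate right by 2).
Starting from "tablet": after the first operation, "ttaebl"; after the second, "blttae".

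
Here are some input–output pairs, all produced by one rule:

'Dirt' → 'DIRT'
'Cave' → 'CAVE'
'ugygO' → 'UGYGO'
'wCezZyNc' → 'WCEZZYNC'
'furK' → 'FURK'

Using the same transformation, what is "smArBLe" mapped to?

SMARBLE

Each output is the input with this applied: convert every letter to uppercase.
So "smArBLe" becomes "SMARBLE".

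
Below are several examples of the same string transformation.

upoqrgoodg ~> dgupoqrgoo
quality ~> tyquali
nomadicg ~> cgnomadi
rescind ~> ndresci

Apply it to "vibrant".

ntvibra

What's happening: move the last 2 characters to the front (rotate right by 2).
So "vibrant" becomes "ntvibra".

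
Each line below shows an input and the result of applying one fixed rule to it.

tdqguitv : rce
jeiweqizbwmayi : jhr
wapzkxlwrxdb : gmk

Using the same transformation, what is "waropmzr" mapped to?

via

The transformation: shift every letter 9 places forward in the alphabet (wrapping around), then keep only the last 3 characters.
On "waropmzr": the first step gives "fjaxyvia", and the second then gives "via".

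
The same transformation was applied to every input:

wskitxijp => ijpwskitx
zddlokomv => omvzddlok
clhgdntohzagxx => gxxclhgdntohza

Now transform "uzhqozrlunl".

unluzhqozrl

Rule — move the last 3 characters to the front (rotate right by 3).
For "uzhqozrlunl" the result is "unluzhqozrl".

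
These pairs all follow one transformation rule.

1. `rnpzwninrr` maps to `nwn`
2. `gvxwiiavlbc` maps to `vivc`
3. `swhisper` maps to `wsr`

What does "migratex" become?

The pattern: keep one character in every 3, starting at position 2 (positions 2nd, 5th, 8th, ...).
On "migratex" that produces "iax".

iax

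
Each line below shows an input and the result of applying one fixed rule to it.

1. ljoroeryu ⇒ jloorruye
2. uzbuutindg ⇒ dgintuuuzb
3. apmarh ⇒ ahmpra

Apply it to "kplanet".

Rule — sort the characters into alphabetical order, then move the first character to the end.
Applying both steps to "kplanet": "aeklnpt", then "eklnpta".

eklnpta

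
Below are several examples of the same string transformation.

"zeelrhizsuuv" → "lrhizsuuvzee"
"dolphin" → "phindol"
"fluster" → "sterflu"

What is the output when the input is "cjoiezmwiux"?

The pattern: move the first 3 characters to the end (rotate left by 3).
Applying that to "cjoiezmwiux" gives "iezmwiuxcjo".

iezmwiuxcjo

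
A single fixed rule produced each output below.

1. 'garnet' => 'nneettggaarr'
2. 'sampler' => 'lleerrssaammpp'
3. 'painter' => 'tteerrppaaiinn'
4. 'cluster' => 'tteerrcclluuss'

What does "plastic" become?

ttiiccppllaass

Each output is the input with this applied: move the last 3 characters to the front (rotate right by 3), then double every character.
"plastic" → "ttiiccppllaass".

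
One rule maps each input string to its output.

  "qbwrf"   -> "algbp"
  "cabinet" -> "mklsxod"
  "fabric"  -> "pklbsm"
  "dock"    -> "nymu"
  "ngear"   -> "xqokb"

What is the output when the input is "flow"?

Each output is the input with this applied: shift every letter 10 places forward in the alphabet (wrapping around).
So "flow" becomes "pvyg".

pvyg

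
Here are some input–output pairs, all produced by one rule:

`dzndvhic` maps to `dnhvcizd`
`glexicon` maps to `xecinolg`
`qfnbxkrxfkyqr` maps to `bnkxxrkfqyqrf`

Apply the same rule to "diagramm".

What's happening: move the first 2 characters to the end (rotate left by 2), then swap each adjacent pair of characters (1↔2, 3↔4, ...).
For "diagramm", step one produces "agrammdi"; step two turns that into "gaarmmid".

gaarmmid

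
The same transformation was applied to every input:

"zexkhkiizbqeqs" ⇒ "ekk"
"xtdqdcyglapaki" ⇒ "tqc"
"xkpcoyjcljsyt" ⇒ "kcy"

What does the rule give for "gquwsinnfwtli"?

qwi

Looking at the pairs, the operation is to keep every other character starting from the second (positions 2nd, 4th, 6th, ...), then keep only the first 3 characters.
"gquwsinnfwtli" → "qwinwl" → "qwi".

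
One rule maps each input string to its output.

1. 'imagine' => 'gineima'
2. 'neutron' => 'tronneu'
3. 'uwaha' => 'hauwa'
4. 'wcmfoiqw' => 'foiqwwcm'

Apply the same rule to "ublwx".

wxubl

Rule — move the first 3 characters to the end (rotate left by 3).
For "ublwx" the result is "wxubl".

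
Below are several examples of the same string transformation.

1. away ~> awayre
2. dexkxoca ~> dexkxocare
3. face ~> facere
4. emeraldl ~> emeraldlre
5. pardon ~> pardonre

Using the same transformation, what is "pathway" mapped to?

Each output is the input with this applied: append "re".
Doing the same to "pathway": "pathwayre".

pathwayre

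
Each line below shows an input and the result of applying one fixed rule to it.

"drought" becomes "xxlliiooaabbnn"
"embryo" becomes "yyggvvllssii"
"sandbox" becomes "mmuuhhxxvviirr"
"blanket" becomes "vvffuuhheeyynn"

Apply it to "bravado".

vvlluuppuuxxii

Looking at the pairs, the operation is to shift every letter 6 places backward in the alphabet (wrapping around), then double every character.
For "bravado", step one produces "vlupuxi"; step two turns that into "vvlluuppuuxxii".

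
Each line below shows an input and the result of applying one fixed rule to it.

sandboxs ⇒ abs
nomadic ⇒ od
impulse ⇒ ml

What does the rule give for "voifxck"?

Each output is the input with this applied: keep one character in every 3, starting at position 2 (positions 2nd, 5th, 8th, ...).
On "voifxck" that produces "ox".

ox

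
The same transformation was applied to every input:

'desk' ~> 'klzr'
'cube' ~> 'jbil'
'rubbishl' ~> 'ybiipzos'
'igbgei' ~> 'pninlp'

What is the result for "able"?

Each output is the input with this applied: shift every letter 7 places forward in the alphabet (wrapping around).
Doing the same to "able": "hisl".

hisl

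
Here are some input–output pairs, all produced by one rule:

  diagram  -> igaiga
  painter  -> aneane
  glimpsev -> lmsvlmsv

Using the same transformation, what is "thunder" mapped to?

Rule — keep every other character starting from the second (positions 2nd, 4th, 6th, ...), then write the whole string twice.
For "thunder", step one produces "hne"; step two turns that into "hnehne".

hnehne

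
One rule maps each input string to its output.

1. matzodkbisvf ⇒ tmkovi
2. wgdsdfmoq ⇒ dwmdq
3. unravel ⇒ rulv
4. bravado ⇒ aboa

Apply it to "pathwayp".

Each output is the input with this applied: keep every other character starting from the first (positions 1st, 3rd, 5th, ...), then swap each adjacent pair of characters (1↔2, 3↔4, ...).
On "pathwayp": the first step gives "ptwy", and the second then gives "tpyw".

tpyw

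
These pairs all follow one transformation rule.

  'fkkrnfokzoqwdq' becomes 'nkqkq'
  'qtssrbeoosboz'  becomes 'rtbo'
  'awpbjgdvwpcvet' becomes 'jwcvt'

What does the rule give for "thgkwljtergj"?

Rule — keep one character in every 3, starting at position 2 (positions 2nd, 5th, 8th, ...), then swap each adjacent pair of characters (1↔2, 3↔4, ...).
Doing the same to "thgkwljtergj": "whgt".

whgt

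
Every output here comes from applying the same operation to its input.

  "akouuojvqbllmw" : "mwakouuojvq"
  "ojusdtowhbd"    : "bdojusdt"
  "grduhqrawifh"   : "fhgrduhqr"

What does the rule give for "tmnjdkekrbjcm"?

cmtmnjdkek

The pattern: move the last 2 characters to the front (rotate right by 2), then delete the last 3 characters.
Working it through for "tmnjdkekrbjcm": intermediate "cmtmnjdkekrbj", final "cmtmnjdkek".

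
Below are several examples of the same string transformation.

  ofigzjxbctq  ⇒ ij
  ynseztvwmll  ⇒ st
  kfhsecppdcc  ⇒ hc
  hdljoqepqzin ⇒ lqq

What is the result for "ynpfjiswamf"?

pi

Looking at the pairs, the operation is to keep one character in every 3, starting at position 3 (positions 3rd, 6th, 9th, ...), then delete the last character.
"ynpfjiswamf" → "pia" → "pi".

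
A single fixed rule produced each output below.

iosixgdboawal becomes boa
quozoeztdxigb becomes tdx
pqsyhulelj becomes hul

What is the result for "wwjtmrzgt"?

The pattern: delete the last 3 characters, then keep only the last 3 characters.
"wwjtmrzgt" → "wwjtmr" → "tmr".

tmr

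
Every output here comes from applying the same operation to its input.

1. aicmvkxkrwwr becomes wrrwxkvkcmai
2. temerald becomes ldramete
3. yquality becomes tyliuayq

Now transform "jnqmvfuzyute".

teyuuzvfqmjn

The transformation: swap each adjacent pair of characters (1↔2, 3↔4, ...), then reverse the string.
Starting from "jnqmvfuzyute": after the first operation, "njmqfvzuuyet"; after the second, "teyuuzvfqmjn".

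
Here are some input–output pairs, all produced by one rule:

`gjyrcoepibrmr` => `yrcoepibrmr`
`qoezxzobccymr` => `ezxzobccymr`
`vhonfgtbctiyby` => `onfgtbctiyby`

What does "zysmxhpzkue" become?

smxhpzkue

The pattern: delete the first 2 characters.
Applying that to "zysmxhpzkue" gives "smxhpzkue".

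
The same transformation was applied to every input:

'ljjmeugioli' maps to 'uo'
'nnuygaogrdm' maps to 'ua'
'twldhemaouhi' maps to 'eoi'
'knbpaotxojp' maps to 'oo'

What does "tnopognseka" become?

oe

The rule is to keep one character in every 3, starting at position 3 (positions 3rd, 6th, 9th, ...), then keep only the vowels.
So "tnopognseka" becomes "oe".
(Check on "ljjmeugioli": → "juo" → "uo" ✓)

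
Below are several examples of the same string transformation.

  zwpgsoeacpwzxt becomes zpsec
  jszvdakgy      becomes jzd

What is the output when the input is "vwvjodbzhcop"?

vvob

Rule — keep every other character starting from the first (positions 1st, 3rd, 5th, ...), then delete the last 2 characters.
On "vwvjodbzhcop": the first step gives "vvobho", and the second then gives "vvob".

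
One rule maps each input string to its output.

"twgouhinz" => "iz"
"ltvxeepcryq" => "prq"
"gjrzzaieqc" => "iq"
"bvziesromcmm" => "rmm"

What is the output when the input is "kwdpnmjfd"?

The rule is to keep every other character starting from the first (positions 1st, 3rd, 5th, ...), then delete the first 3 characters.
"kwdpnmjfd" → "kdnjd" → "jd".

jd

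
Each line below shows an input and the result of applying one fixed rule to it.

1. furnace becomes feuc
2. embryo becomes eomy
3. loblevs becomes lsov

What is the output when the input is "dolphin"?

Rule — take characters alternately from the front and the back (1st, last, 2nd, 2nd-last, ...), then keep only the first 4 characters.
Doing the same to "dolphin": "dnoi".

dnoi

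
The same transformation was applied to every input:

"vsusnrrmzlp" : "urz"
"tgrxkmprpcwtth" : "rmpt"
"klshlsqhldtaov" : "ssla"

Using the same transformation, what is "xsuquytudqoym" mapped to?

Each output is the input with this applied: keep one character in every 3, starting at position 3 (positions 3rd, 6th, 9th, ...).
Doing the same to "xsuquytudqoym": "uydy".

uydy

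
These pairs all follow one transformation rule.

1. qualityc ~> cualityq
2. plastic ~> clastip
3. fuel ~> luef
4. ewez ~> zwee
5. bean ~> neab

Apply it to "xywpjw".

What's happening: swap the first and last characters.
"xywpjw" → "wywpjx".

wywpjx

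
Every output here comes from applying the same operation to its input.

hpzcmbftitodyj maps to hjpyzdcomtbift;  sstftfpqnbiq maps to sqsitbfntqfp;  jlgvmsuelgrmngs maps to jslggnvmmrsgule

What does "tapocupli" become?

Rule — take characters alternately from the front and the back (1st, last, 2nd, 2nd-last, ...).
For "tapocupli" the result is "tialppouc".

tialppouc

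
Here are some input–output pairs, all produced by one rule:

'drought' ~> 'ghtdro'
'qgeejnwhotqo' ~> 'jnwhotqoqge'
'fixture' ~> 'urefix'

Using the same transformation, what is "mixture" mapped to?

Each output is the input with this applied: move the first 3 characters to the end (rotate left by 3), then delete the first character.
Starting from "mixture": after the first operation, "turemix"; after the second, "uremix".

uremix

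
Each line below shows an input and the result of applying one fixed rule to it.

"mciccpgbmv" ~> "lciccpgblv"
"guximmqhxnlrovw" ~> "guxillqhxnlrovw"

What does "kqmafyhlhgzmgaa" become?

kqlafyhlhgzlgaa

The transformation: replace every "m" with "l".
So "kqmafyhlhgzmgaa" becomes "kqlafyhlhgzlgaa".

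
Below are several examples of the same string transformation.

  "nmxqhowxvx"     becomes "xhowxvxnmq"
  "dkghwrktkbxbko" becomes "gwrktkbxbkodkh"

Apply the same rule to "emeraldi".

ealdiemr

Rule — move the first 3 characters to the end (rotate left by 3), then swap the first and last characters.
On "emeraldi": the first step gives "raldieme", and the second then gives "ealdiemr".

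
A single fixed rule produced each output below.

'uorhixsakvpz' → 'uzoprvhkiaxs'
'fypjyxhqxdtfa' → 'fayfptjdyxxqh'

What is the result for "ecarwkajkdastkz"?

ezckatrswakdakj

Rule — take characters alternately from the front and the back (1st, last, 2nd, 2nd-last, ...).
On "ecarwkajkdastkz" that produces "ezckatrswakdakj".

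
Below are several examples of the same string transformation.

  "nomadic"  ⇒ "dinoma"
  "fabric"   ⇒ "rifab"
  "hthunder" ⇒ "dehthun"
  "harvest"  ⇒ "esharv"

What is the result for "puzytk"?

What's happening: delete the last character, then move the last 2 characters to the front (rotate right by 2).
For "puzytk", step one produces "puzyt"; step two turns that into "ytpuz".

ytpuz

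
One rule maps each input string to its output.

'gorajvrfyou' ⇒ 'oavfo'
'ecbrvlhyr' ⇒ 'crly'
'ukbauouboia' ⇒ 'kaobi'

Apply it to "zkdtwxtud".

ktxu

Each output is the input with this applied: keep every other character starting from the second (positions 2nd, 4th, 6th, ...).
On "zkdtwxtud" that produces "ktxu".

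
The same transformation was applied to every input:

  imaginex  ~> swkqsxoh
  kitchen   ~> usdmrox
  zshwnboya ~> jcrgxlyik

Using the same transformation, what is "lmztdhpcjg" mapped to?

vwjdnrzmtq

Rule — shift every letter 10 places forward in the alphabet (wrapping around).
Doing the same to "lmztdhpcjg": "vwjdnrzmtq".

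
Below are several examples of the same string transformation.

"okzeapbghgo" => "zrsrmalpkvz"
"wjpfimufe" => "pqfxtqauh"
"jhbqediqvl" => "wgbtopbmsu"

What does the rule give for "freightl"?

wesrtpcq

Looking at the pairs, the operation is to shift every letter 11 places forward in the alphabet (wrapping around), then reverse the string.
Working it through for "freightl": intermediate "qcptrsew", final "wesrtpcq".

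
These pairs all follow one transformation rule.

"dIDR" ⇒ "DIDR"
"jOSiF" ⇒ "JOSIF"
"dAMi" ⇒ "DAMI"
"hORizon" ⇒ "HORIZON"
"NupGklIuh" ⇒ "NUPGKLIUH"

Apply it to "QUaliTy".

QUALITY

In each case the input is transformed by: convert every letter to uppercase.
On "QUaliTy" that produces "QUALITY".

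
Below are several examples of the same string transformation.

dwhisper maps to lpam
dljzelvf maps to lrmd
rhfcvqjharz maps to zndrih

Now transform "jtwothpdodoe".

rebxww

Rule — keep every other character starting from the first (positions 1st, 3rd, 5th, ...), then shift every letter 8 places forward in the alphabet (wrapping around).
Applying that to "jtwothpdodoe" gives "rebxww".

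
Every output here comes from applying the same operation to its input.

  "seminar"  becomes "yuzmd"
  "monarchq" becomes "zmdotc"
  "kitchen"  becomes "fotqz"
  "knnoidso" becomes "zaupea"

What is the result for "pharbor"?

Looking at the pairs, the operation is to delete the first 2 characters, then shift every letter 12 places forward in the alphabet (wrapping around).
"pharbor" → "arbor" → "mdnad".

mdnad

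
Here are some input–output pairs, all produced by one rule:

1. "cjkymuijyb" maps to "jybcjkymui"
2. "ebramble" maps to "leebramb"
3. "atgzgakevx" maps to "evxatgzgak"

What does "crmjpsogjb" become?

The transformation: move the first 2 characters to the end (rotate left by 2), then swap the front and back halves of the string.
"crmjpsogjb" → "gjbcrmjpso".

gjbcrmjpso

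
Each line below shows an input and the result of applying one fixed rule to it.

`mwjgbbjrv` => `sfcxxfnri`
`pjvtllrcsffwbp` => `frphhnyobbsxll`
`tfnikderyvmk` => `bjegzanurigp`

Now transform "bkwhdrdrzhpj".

gsdznznvdlfx

What's happening: shift every letter 4 places backward in the alphabet (wrapping around), then move the first character to the end.
Working it through for "bkwhdrdrzhpj": intermediate "xgsdznznvdlf", final "gsdznznvdlfx".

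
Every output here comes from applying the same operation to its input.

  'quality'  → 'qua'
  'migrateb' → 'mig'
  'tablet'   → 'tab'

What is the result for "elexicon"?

Looking at the pairs, the operation is to keep only the first 3 characters.
"elexicon" → "ele".

ele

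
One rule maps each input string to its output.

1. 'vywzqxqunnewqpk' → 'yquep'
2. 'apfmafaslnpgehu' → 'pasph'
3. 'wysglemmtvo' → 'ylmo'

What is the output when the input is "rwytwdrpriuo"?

In each case the input is transformed by: keep one character in every 3, starting at position 2 (positions 2nd, 5th, 8th, ...).
Doing the same to "rwytwdrpriuo": "wwpu".

wwpu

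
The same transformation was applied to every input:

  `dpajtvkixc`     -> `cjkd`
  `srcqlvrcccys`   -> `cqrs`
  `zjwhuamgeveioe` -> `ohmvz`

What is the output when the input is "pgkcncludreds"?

sclrp

Each output is the input with this applied: keep one character in every 3, starting at position 1 (positions 1st, 4th, 7th, ...), then swap the first and last characters.
"pgkcncludreds" → "pclrs" → "sclrp".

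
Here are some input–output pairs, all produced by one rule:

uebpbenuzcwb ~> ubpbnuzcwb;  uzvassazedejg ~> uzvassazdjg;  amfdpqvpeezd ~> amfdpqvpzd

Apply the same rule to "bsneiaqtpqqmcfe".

bsniaqtpqqmcf

In each case the input is transformed by: remove every "e".
For "bsneiaqtpqqmcfe" the result is "bsniaqtpqqmcf".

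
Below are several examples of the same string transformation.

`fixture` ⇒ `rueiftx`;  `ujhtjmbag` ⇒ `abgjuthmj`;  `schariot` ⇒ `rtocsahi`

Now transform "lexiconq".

Rule — swap each adjacent pair of characters (1↔2, 3↔4, ...), then move the last 3 characters to the front (rotate right by 3).
So "lexiconq" becomes "cqnelixo".

cqnelixo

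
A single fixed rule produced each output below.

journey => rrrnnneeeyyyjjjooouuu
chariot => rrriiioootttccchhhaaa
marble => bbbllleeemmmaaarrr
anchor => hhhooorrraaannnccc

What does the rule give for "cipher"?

hhheeerrrccciiippp

The transformation: move the first 3 characters to the end (rotate left by 3), then repeat every character 3 times.
Applying both steps to "cipher": "hercip", then "hhheeerrrccciiippp".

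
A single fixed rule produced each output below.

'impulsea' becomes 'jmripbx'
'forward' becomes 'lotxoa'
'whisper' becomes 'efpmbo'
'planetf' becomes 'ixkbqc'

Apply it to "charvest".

The transformation: delete the first character, then shift every letter 3 places backward in the alphabet (wrapping around).
"charvest" → "exosbpq".

exosbpq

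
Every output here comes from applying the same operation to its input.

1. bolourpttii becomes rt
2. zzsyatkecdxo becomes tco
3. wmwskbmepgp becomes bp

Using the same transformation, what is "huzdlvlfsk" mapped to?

The transformation: keep one character in every 3, starting at position 3 (positions 3rd, 6th, 9th, ...), then delete the first character.
Applying both steps to "huzdlvlfsk": "zvs", then "vs".

vs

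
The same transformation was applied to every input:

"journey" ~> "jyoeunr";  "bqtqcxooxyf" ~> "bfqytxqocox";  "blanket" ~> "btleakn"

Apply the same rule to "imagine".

iemnaig

Rule — take characters alternately from the front and the back (1st, last, 2nd, 2nd-last, ...).
Doing the same to "imagine": "iemnaig".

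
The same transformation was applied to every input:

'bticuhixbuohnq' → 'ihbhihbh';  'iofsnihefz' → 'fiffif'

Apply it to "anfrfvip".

fvfv

The transformation: keep one character in every 3, starting at position 3 (positions 3rd, 6th, 9th, ...), then write the whole string twice.
For "anfrfvip", step one produces "fv"; step two turns that into "fvfv".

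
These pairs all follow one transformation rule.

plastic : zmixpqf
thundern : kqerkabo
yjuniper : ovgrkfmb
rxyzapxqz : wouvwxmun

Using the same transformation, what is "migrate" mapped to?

bjfdoxq

Each output is the input with this applied: shift every letter 3 places backward in the alphabet (wrapping around), then move the last character to the front.
On "migrate": the first step gives "jfdoxqb", and the second then gives "bjfdoxq".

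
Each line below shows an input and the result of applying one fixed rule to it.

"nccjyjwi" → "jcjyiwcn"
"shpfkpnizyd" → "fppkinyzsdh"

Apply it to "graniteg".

Looking at the pairs, the operation is to move the first 2 characters to the end (rotate left by 2), then swap each adjacent pair of characters (1↔2, 3↔4, ...).
On "graniteg": the first step gives "aniteggr", and the second then gives "natigerg".

natigerg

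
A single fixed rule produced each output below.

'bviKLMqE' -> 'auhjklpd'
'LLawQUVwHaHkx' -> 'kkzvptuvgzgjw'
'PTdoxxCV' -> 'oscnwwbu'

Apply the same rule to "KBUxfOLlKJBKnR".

jatwenkkjiajmq

Rule — shift every letter 1 place backward in the alphabet (wrapping around), then convert every letter to lowercase.
Starting from "KBUxfOLlKJBKnR": after the first operation, "JATweNKkJIAJmQ"; after the second, "jatwenkkjiajmq".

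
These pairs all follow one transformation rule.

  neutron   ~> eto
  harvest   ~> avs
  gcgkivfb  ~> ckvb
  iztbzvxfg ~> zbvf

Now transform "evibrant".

Each output is the input with this applied: keep every other character starting from the second (positions 2nd, 4th, 6th, ...).
On "evibrant" that produces "vbat".

vbat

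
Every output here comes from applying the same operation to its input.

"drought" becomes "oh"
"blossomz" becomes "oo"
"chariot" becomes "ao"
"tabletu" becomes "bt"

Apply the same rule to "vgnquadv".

na

The transformation: keep one character in every 3, starting at position 3 (positions 3rd, 6th, 9th, ...).
For "vgnquadv" the result is "na".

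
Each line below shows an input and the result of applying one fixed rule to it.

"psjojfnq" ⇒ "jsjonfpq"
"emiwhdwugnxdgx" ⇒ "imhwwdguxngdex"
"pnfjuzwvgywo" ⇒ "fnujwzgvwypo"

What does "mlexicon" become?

elixocmn

What's happening: move the first character to the end, then swap each adjacent pair of characters (1↔2, 3↔4, ...).
Starting from "mlexicon": after the first operation, "lexiconm"; after the second, "elixocmn".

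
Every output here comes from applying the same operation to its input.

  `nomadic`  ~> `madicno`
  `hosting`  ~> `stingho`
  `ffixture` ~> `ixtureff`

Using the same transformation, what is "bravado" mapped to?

The pattern: move the first 2 characters to the end (rotate left by 2).
So "bravado" becomes "avadobr".

avadobr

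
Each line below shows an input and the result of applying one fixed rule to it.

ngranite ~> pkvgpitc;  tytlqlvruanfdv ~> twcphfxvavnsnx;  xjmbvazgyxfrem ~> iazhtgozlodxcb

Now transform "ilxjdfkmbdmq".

modfosknzlfh

The pattern: shift every letter 2 places forward in the alphabet (wrapping around), then swap the front and back halves of the string.
On "ilxjdfkmbdmq" that produces "modfosknzlfh".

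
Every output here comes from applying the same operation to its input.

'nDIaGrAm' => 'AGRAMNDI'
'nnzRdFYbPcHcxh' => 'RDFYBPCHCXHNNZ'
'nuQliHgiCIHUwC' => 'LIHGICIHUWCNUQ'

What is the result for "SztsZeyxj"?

Looking at the pairs, the operation is to move the first 3 characters to the end (rotate left by 3), then convert every letter to uppercase.
Starting from "SztsZeyxj": after the first operation, "sZeyxjSzt"; after the second, "SZEYXJSZT".

SZEYXJSZT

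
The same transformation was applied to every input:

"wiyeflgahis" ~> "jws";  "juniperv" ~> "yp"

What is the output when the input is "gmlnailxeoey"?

wtpj

The transformation: keep one character in every 3, starting at position 3 (positions 3rd, 6th, 9th, ...), then shift every letter 11 places forward in the alphabet (wrapping around).
Working it through for "gmlnailxeoey": intermediate "liey", final "wtpj".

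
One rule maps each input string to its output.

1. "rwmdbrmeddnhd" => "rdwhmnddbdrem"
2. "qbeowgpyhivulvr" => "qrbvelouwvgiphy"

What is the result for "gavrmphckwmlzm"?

gmazvlrmmwpkhc

Looking at the pairs, the operation is to take characters alternately from the front and the back (1st, last, 2nd, 2nd-last, ...).
For "gavrmphckwmlzm" the result is "gmazvlrmmwpkhc".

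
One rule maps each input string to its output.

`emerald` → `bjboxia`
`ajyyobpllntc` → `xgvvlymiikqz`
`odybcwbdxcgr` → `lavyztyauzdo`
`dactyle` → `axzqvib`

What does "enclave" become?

bkzixsb

What's happening: shift every letter 3 places backward in the alphabet (wrapping around).
On "enclave" that produces "bkzixsb".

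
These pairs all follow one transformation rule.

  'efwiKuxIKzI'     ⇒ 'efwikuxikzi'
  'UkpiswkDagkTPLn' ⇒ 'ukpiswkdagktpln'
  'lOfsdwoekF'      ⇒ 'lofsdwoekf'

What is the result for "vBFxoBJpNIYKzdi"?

vbfxobjpniykzdi

What's happening: convert every letter to lowercase.
So "vBFxoBJpNIYKzdi" becomes "vbfxobjpniykzdi".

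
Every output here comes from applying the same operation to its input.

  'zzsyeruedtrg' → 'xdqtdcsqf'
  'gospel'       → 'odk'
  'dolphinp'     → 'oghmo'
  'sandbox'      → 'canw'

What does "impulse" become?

Rule — delete the first 3 characters, then shift every letter 1 place backward in the alphabet (wrapping around).
Doing the same to "impulse": "tkrd".

tkrd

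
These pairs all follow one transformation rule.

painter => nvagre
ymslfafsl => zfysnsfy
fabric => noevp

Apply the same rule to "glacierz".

ynpvrem

The transformation: shift every letter 13 places forward in the alphabet (wrapping around) — i.e. ROT13, then delete the first character.
Applying both steps to "glacierz": "tynpvrem", then "ynpvrem".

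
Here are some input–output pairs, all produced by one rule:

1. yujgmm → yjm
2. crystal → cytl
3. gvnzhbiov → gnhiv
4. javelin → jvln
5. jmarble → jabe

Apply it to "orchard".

ocad

Looking at the pairs, the operation is to keep every other character starting from the first (positions 1st, 3rd, 5th, ...).
Applying that to "orchard" gives "ocad".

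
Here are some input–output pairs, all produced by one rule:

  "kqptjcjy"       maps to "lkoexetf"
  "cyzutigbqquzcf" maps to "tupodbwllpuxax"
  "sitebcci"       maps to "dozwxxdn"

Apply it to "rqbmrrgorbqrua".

The rule is to shift every letter 5 places backward in the alphabet (wrapping around), then move the first character to the end.
Working it through for "rqbmrrgorbqrua": intermediate "mlwhmmbjmwlmpv", final "lwhmmbjmwlmpvm".

lwhmmbjmwlmpvm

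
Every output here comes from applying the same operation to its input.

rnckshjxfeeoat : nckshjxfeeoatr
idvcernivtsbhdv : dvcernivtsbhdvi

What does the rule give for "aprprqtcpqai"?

prprqtcpqaia

Looking at the pairs, the operation is to move the first character to the end.
"aprprqtcpqai" → "prprqtcpqaia".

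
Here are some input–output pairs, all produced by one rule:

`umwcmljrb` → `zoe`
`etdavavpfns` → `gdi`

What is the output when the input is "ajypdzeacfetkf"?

bcfw

In each case the input is transformed by: keep one character in every 3, starting at position 3 (positions 3rd, 6th, 9th, ...), then shift every letter 3 places forward in the alphabet (wrapping around).
"ajypdzeacfetkf" → "yzct" → "bcfw".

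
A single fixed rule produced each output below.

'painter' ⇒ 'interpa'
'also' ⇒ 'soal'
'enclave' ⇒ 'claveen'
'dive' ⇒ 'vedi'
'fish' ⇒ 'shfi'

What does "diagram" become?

In each case the input is transformed by: move the first 2 characters to the end (rotate left by 2).
So "diagram" becomes "agramdi".

agramdi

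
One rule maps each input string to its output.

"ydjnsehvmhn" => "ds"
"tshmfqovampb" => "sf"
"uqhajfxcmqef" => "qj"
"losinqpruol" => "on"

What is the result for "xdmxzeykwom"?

In each case the input is transformed by: keep one character in every 3, starting at position 2 (positions 2nd, 5th, 8th, ...), then keep only the first 2 characters.
Applying both steps to "xdmxzeykwom": "dzkm", then "dz".

dz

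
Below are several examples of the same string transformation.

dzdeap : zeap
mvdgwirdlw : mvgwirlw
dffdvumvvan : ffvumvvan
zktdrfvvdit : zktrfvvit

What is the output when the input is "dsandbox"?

Rule — remove every "d".
For "dsandbox" the result is "sanbox".

sanbox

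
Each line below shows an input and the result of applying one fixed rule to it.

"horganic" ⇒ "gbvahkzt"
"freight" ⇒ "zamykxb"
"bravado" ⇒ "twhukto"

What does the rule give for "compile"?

What's happening: shift every letter 7 places backward in the alphabet (wrapping around), then move the last 3 characters to the front (rotate right by 3).
Applying both steps to "compile": "vhfibex", then "bexvhfi".
(Check on "bravado": → "uktotwh" → "twhukto" ✓)

bexvhfi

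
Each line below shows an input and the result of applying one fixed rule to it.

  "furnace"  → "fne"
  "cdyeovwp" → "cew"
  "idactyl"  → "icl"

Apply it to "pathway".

phy

In each case the input is transformed by: keep one character in every 3, starting at position 1 (positions 1st, 4th, 7th, ...).
For "pathway" the result is "phy".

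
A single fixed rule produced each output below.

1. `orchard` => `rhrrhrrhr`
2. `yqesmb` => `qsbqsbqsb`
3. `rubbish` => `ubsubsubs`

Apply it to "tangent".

agnagnagn

The pattern: keep every other character starting from the second (positions 2nd, 4th, 6th, ...), then write the whole string 3 times in a row.
On "tangent": the first step gives "agn", and the second then gives "agnagnagn".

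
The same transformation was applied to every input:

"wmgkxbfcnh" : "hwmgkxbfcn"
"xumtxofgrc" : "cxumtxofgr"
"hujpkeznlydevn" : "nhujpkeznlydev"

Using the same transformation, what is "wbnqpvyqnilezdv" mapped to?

vwbnqpvyqnilezd

What's happening: move the last character to the front.
For "wbnqpvyqnilezdv" the result is "vwbnqpvyqnilezd".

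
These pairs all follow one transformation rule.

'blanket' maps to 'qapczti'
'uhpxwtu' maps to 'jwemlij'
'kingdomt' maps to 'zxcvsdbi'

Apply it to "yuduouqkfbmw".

njsjdjfzuqbl

Each output is the input with this applied: shift every letter 11 places backward in the alphabet (wrapping around).
For "yuduouqkfbmw" the result is "njsjdjfzuqbl".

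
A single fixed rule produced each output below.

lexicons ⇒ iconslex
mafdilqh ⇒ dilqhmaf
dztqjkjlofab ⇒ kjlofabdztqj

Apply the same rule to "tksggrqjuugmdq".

Looking at the pairs, the operation is to move the last character to the front, then swap the front and back halves of the string.
Applying both steps to "tksggrqjuugmdq": "qtksggrqjuugmd", then "qjuugmdqtksggr".

qjuugmdqtksggr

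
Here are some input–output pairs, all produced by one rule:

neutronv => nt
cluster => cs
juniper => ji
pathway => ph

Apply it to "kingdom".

kg

In each case the input is transformed by: move the last 2 characters to the front (rotate right by 2), then keep one character in every 3, starting at position 3 (positions 3rd, 6th, 9th, ...).
Applying both steps to "kingdom": "omkingd", then "kg".
(Check on "juniper": → "erjunip" → "ji" ✓)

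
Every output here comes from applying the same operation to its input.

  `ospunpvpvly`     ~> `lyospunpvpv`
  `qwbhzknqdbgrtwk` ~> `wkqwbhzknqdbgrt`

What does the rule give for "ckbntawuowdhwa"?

wackbntawuowdh

The pattern: move the last 2 characters to the front (rotate right by 2).
So "ckbntawuowdhwa" becomes "wackbntawuowdh".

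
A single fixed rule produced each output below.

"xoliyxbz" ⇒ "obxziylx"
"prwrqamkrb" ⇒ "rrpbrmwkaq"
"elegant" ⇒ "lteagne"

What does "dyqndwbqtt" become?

The rule is to swap each adjacent pair of characters (1↔2, 3↔4, ...), then take characters alternately from the front and the back (1st, last, 2nd, 2nd-last, ...).
For "dyqndwbqtt", step one produces "ydnqwdqbtt"; step two turns that into "ytdtnbqqwd".

ytdtnbqqwd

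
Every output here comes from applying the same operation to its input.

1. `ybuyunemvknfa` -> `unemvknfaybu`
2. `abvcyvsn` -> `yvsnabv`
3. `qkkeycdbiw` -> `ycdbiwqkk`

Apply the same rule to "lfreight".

ightlfr

What's happening: move the first 3 characters to the end (rotate left by 3), then delete the first character.
Working it through for "lfreight": intermediate "eightlfr", final "ightlfr".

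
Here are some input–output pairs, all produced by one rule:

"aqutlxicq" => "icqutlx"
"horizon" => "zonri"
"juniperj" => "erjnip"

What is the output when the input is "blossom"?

The transformation: delete the first 2 characters, then move the last 3 characters to the front (rotate right by 3).
Starting from "blossom": after the first operation, "ossom"; after the second, "somos".
(Check on "horizon": → "rizon" → "zonri" ✓)

somos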